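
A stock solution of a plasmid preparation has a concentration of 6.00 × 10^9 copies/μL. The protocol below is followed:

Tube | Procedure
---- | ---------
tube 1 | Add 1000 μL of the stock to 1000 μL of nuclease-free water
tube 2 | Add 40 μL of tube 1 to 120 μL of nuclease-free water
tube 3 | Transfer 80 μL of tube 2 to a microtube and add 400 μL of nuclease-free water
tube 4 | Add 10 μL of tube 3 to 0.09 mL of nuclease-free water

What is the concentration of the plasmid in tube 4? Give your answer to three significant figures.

Step 1: 1000 μL + 1000 μL = 2000 μL total → factor 2000/1000 = 2
Step 2: 40 μL + 120 μL = 160 μL total → factor 160/40 = 4
Step 3: 80 μL + 400 μL = 480 μL total → factor 480/80 = 6
Step 4: 10 μL + 0.09 mL = 100 μL total → factor 100/10 = 10
Overall dilution factor = 2 × 4 × 6 × 10 = 480
Final = 6.00 × 10^9 copies/μL / 480 = 1.25 × 10^7 copies/μL

1.25 × 10^7 copies/μL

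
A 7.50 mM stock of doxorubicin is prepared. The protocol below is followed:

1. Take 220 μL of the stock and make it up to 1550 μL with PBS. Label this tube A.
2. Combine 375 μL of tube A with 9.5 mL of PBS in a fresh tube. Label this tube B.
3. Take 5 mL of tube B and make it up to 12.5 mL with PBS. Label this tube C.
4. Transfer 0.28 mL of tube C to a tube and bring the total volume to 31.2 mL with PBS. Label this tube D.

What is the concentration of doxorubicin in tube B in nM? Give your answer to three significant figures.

Step 1: 220 μL brought to 1550 μL → factor 1550/220 = 7.0455
Step 2: 375 μL + 9.5 mL = 9875 μL total → factor 9875/375 = 26.333
Dilution factor through tube B = 7.0455 × 26.333 = 185.53
[tube B] = 7.50 mM / 185.53 = 0.04042 mM = 4.04 × 10^4 nM

4.04 × 10^4 nM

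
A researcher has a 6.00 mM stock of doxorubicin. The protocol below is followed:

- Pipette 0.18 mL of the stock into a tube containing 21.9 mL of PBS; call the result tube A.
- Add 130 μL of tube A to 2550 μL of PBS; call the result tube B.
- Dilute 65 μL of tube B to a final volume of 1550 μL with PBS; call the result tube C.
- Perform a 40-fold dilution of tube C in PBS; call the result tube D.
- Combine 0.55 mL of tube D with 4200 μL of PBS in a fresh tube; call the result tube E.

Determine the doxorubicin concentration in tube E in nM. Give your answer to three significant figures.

Step 1: 0.18 mL + 21.9 mL = 22.08 mL total → factor 22.08/0.18 = 122.67
Step 2: 130 μL + 2550 μL = 2680 μL total → factor 2680/130 = 20.615
Step 3: 65 μL brought to 1550 μL → factor 1550/65 = 23.846
Step 4: 40-fold → factor 40
Step 5: 0.55 mL + 4200 μL = 4.75 mL total → factor 4.75/0.55 = 8.6364
Overall dilution factor = 122.67 × 20.615 × 23.846 × 40 × 8.6364 = 2.0832 × 10^7
Final = 6.00 mM / 2.0832 × 10^7 = 2.880 × 10^-7 mM = 0.288 nM

0.288 nM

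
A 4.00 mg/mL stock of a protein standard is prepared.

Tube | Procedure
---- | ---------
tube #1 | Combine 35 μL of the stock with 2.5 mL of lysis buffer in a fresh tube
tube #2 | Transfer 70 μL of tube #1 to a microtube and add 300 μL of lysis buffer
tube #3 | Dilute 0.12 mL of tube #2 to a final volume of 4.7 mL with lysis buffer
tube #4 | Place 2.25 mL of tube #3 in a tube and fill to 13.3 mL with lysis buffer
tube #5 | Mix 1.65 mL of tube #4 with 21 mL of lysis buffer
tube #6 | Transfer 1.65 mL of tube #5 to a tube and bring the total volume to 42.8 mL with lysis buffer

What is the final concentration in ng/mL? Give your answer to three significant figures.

Step 1: 35 μL + 2.5 mL = 2535 μL total → factor 2535/35 = 72.429
Step 2: 70 μL + 300 μL = 370 μL total → factor 370/70 = 5.2857
Step 3: 0.12 mL brought to 4.7 mL → factor 4.7/0.12 = 39.167
Step 4: 2.25 mL brought to 13.3 mL → factor 13.3/2.25 = 5.9111
Step 5: 1.65 mL + 21 mL = 22.65 mL total → factor 22.65/1.65 = 13.727
Step 6: 1.65 mL brought to 42.8 mL → factor 42.8/1.65 = 25.939
Overall dilution factor = 72.429 × 5.2857 × 39.167 × 5.9111 × 13.727 × 25.939 = 3.156 × 10^7
Final = 4.00 mg/mL / 3.156 × 10^7 = 1.267 × 10^-7 mg/mL = 0.127 ng/mL

0.127 ng/mL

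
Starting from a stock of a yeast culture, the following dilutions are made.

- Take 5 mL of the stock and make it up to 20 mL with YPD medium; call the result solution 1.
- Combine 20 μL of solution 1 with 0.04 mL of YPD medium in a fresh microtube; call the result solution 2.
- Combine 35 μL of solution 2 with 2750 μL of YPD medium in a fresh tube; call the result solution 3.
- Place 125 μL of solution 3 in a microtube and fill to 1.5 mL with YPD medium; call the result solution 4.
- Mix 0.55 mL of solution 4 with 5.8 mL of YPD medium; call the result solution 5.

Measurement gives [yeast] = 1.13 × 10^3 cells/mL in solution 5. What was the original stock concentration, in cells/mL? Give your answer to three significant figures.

1.49 × 10^8 cells/mL

Step 1: 5 mL brought to 20 mL → factor 20/5 = 4
Step 2: 20 μL + 0.04 mL = 60 μL total → factor 60/20 = 3
Step 3: 35 μL + 2750 μL = 2785 μL total → factor 2785/35 = 79.571
Step 4: 125 μL brought to 1.5 mL → factor 1500/125 = 12
Step 5: 0.55 mL + 5.8 mL = 6.35 mL total → factor 6.35/0.55 = 11.545
Overall dilution factor = 4 × 3 × 79.571 × 12 × 11.545 = 1.3229 × 10^5
Stock = 1.13 × 10^3 cells/mL × 1.3229 × 10^5 = 1.49 × 10^8 cells/mL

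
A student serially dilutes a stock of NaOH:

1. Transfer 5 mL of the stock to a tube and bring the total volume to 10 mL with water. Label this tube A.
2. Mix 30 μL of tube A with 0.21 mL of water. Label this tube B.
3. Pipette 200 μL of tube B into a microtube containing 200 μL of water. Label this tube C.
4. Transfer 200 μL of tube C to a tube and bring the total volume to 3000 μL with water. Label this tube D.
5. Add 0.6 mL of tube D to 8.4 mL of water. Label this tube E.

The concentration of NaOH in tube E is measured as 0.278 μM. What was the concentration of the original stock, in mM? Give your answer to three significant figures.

Step 1: 5 mL brought to 10 mL → factor 10/5 = 2
Step 2: 30 μL + 0.21 mL = 240 μL total → factor 240/30 = 8
Step 3: 200 μL + 200 μL = 400 μL total → factor 400/200 = 2
Step 4: 200 μL brought to 3000 μL → factor 3000/200 = 15
Step 5: 0.6 mL + 8.4 mL = 9 mL total → factor 9/0.6 = 15
Overall dilution factor = 2 × 8 × 2 × 15 × 15 = 7200
Stock = 0.278 μM × 7200 = 2002 μM = 2.00 mM

2.00 mM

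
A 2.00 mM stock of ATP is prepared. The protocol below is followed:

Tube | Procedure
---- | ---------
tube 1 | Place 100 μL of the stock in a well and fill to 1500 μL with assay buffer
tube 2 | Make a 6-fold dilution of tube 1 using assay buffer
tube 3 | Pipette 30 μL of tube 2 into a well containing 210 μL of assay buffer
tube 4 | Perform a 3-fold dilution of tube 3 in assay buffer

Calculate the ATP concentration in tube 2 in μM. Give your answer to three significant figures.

Step 1: 100 μL brought to 1500 μL → factor 1500/100 = 15
Step 2: 6-fold → factor 6
Dilution factor through tube 2 = 15 × 6 = 90
[tube 2] = 2.00 mM / 90 = 0.02222 mM = 22.2 μM

22.2 μM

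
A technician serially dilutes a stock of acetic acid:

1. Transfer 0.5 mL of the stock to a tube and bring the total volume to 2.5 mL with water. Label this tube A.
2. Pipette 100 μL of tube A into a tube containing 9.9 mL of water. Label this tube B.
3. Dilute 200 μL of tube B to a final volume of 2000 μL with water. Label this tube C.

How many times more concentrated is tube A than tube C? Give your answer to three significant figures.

1.00 × 10^3

Step 1: 0.5 mL brought to 2.5 mL → factor 2.5/0.5 = 5
Step 2: 100 μL + 9.9 mL = 10000 μL total → factor 10000/100 = 100
Step 3: 200 μL brought to 2000 μL → factor 2000/200 = 10
Dilution factor to tube A = 5; to tube C = 5000
[tube A]/[tube C] = (factor to tube C)/(factor to tube A) = 5000/5 = 1.00 × 10^3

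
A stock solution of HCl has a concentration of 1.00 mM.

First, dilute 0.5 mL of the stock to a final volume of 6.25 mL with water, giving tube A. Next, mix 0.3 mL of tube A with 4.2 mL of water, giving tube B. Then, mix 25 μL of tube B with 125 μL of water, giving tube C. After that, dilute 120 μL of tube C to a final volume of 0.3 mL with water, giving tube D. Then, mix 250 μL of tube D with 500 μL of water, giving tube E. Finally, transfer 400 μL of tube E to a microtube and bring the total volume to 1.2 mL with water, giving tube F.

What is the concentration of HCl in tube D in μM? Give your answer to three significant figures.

0.356 μM

Step 1: 0.5 mL brought to 6.25 mL → factor 6.25/0.5 = 12.5
Step 2: 0.3 mL + 4.2 mL = 4.5 mL total → factor 4.5/0.3 = 15
Step 3: 25 μL + 125 μL = 150 μL total → factor 150/25 = 6
Step 4: 120 μL brought to 0.3 mL → factor 300/120 = 2.5
Dilution factor through tube D = 12.5 × 15 × 6 × 2.5 = 2812.5
[tube D] = 1.00 mM / 2812.5 = 0.0003556 mM = 0.356 μM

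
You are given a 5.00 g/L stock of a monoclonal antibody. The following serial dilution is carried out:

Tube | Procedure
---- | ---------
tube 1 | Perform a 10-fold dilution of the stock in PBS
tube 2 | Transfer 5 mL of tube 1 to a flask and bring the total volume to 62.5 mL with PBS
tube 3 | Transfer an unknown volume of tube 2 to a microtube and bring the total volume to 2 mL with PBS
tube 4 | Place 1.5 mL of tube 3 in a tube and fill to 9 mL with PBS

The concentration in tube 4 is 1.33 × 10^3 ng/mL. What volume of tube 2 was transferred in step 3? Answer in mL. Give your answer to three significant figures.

Step 1: 10-fold → factor 10
Step 2: 5 mL brought to 62.5 mL → factor 62.5/5 = 12.5
Step 3: v brought to 2 mL → factor = 2 mL/v
Step 4: 1.5 mL brought to 9 mL → factor 9/1.5 = 6
Product of known-step factors = 750
Overall factor = 5.00 g/L / (1.33 × 10^3 ng/mL) = 3759.4
Step-3 factor = 3759.4 / 750 = 5.0125
v = 2 mL / 5.0125 = 0.399 mL

0.399 mL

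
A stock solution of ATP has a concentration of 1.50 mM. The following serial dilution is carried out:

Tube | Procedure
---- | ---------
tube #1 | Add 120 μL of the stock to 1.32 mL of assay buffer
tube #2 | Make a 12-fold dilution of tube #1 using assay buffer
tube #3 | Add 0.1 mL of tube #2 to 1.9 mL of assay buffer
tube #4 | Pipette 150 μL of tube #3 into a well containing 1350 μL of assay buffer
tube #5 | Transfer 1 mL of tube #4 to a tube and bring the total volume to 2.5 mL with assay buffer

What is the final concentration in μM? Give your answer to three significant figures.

Step 1: 120 μL + 1.32 mL = 1440 μL total → factor 1440/120 = 12
Step 2: 12-fold → factor 12
Step 3: 0.1 mL + 1.9 mL = 2 mL total → factor 2/0.1 = 20
Step 4: 150 μL + 1350 μL = 1500 μL total → factor 1500/150 = 10
Step 5: 1 mL brought to 2.5 mL → factor 2.5/1 = 2.5
Overall dilution factor = 12 × 12 × 20 × 10 × 2.5 = 72000
Final = 1.50 mM / 72000 = 2.083 × 10^-5 mM = 0.0208 μM

0.0208 μM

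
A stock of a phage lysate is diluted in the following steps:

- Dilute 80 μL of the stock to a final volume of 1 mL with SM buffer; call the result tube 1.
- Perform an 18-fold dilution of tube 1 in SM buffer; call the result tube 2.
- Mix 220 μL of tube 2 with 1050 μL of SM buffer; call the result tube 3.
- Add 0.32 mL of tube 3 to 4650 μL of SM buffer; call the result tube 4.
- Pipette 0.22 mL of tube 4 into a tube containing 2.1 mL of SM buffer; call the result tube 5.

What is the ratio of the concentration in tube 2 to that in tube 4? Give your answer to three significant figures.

89.7

Step 1: 80 μL brought to 1 mL → factor 1000/80 = 12.5
Step 2: 18-fold → factor 18
Step 3: 220 μL + 1050 μL = 1270 μL total → factor 1270/220 = 5.7727
Step 4: 0.32 mL + 4650 μL = 4.97 mL total → factor 4.97/0.32 = 15.531
Dilution factor to tube 2 = 225; to tube 4 = 20173
[tube 2]/[tube 4] = (factor to tube 4)/(factor to tube 2) = 20173/225 = 89.7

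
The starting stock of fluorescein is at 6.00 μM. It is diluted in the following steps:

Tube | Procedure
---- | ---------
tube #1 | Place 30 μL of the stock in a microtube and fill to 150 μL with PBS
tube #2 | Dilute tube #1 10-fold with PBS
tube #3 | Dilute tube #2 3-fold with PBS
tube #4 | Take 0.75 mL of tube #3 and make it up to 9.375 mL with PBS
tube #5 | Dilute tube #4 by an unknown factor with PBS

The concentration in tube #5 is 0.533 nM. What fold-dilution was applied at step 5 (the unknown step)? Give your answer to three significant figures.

Step 1: 30 μL brought to 150 μL → factor 150/30 = 5
Step 2: 10-fold → factor 10
Step 3: 3-fold → factor 3
Step 4: 0.75 mL brought to 9.375 mL → factor 9.375/0.75 = 12.5
Step 5: unknown factor x
Product of known-step factors = 1875
Overall factor = 6.00 μM / (0.533 nM) = 11257
x = 11257 / 1875 = 6.00

6.00-fold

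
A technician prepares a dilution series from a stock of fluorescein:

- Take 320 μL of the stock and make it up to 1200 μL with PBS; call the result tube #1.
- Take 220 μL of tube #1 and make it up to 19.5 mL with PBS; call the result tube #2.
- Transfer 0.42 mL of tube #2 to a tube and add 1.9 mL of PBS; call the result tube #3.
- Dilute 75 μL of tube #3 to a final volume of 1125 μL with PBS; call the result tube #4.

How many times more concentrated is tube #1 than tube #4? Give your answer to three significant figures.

Step 1: 320 μL brought to 1200 μL → factor 1200/320 = 3.75
Step 2: 220 μL brought to 19.5 mL → factor 19500/220 = 88.636
Step 3: 0.42 mL + 1.9 mL = 2.32 mL total → factor 2.32/0.42 = 5.5238
Step 4: 75 μL brought to 1125 μL → factor 1125/75 = 15
Dilution factor to tube #1 = 3.75; to tube #4 = 27541
[tube #1]/[tube #4] = (factor to tube #4)/(factor to tube #1) = 27541/3.75 = 7.34 × 10^3

7.34 × 10^3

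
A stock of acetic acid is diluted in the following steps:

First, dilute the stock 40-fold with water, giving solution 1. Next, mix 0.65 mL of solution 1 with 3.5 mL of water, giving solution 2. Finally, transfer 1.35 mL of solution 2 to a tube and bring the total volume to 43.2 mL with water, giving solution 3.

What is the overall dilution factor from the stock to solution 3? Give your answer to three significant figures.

8.17 × 10^3

Step 1: 40-fold → factor 40
Step 2: 0.65 mL + 3.5 mL = 4.15 mL total → factor 4.15/0.65 = 6.3846
Step 3: 1.35 mL brought to 43.2 mL → factor 43.2/1.35 = 32
Overall dilution factor = 40 × 6.3846 × 32 = 8172.3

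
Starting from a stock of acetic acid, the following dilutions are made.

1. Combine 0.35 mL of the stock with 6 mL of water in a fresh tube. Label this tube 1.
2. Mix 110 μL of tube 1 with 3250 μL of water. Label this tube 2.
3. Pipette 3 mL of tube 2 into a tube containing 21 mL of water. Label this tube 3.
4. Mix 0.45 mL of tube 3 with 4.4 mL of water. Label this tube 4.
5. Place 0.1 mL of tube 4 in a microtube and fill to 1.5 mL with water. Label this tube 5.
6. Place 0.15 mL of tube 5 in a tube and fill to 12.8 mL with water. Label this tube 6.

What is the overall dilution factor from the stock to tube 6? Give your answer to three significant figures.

6.12 × 10^7

Step 1: 0.35 mL + 6 mL = 6.35 mL total → factor 6.35/0.35 = 18.143
Step 2: 110 μL + 3250 μL = 3360 μL total → factor 3360/110 = 30.545
Step 3: 3 mL + 21 mL = 24 mL total → factor 24/3 = 8
Step 4: 0.45 mL + 4.4 mL = 4.85 mL total → factor 4.85/0.45 = 10.778
Step 5: 0.1 mL brought to 1.5 mL → factor 1.5/0.1 = 15
Step 6: 0.15 mL brought to 12.8 mL → factor 12.8/0.15 = 85.333
Overall dilution factor = 18.143 × 30.545 × 8 × 10.778 × 15 × 85.333 = 6.1162 × 10^7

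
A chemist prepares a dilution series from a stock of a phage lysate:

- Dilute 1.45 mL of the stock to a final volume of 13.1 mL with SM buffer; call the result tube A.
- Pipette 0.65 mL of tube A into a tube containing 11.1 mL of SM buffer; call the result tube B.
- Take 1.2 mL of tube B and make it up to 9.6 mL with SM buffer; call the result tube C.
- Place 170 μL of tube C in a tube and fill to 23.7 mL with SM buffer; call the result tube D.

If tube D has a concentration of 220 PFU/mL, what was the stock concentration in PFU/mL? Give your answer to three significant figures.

Step 1: 1.45 mL brought to 13.1 mL → factor 13.1/1.45 = 9.0345
Step 2: 0.65 mL + 11.1 mL = 11.75 mL total → factor 11.75/0.65 = 18.077
Step 3: 1.2 mL brought to 9.6 mL → factor 9.6/1.2 = 8
Step 4: 170 μL brought to 23.7 mL → factor 23700/170 = 139.41
Overall dilution factor = 9.0345 × 18.077 × 8 × 139.41 = 1.8214 × 10^5
Stock = 220 PFU/mL × 1.8214 × 10^5 = 4.01 × 10^7 PFU/mL

4.01 × 10^7 PFU/mL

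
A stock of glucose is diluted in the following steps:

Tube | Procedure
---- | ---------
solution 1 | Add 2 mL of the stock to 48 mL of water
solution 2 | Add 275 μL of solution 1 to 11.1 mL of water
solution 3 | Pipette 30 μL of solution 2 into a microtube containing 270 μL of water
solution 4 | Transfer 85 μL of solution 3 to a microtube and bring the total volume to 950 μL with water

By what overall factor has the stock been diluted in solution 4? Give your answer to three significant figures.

Step 1: 2 mL + 48 mL = 50 mL total → factor 50/2 = 25
Step 2: 275 μL + 11.1 mL = 11375 μL total → factor 11375/275 = 41.364
Step 3: 30 μL + 270 μL = 300 μL total → factor 300/30 = 10
Step 4: 85 μL brought to 950 μL → factor 950/85 = 11.176
Overall dilution factor = 25 × 41.364 × 10 × 11.176 = 1.1557 × 10^5

1.16 × 10^5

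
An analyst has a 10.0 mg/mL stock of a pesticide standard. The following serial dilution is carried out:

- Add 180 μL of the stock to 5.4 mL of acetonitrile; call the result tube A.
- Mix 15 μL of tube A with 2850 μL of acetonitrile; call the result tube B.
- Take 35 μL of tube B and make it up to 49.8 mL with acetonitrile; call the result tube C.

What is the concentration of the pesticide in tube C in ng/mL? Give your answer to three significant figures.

1.19 ng/mL

Step 1: 180 μL + 5.4 mL = 5580 μL total → factor 5580/180 = 31
Step 2: 15 μL + 2850 μL = 2865 μL total → factor 2865/15 = 191
Step 3: 35 μL brought to 49.8 mL → factor 49800/35 = 1422.9
Overall dilution factor = 31 × 191 × 1422.9 = 8.4247 × 10^6
Final = 10.0 mg/mL / 8.4247 × 10^6 = 1.187 × 10^-6 mg/mL = 1.19 ng/mL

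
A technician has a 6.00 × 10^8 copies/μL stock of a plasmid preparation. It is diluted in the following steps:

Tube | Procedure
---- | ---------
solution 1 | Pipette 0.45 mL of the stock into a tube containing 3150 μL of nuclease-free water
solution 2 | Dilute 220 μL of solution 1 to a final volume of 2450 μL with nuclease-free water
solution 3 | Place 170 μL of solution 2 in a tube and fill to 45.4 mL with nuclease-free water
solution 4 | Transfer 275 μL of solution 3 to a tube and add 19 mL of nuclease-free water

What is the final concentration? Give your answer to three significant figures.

360 copies/μL

Step 1: 0.45 mL + 3150 μL = 3.6 mL total → factor 3.6/0.45 = 8
Step 2: 220 μL brought to 2450 μL → factor 2450/220 = 11.136
Step 3: 170 μL brought to 45.4 mL → factor 45400/170 = 267.06
Step 4: 275 μL + 19 mL = 19275 μL total → factor 19275/275 = 70.091
Overall dilution factor = 8 × 11.136 × 267.06 × 70.091 = 1.6676 × 10^6
Final = 6.00 × 10^8 copies/μL / 1.6676 × 10^6 = 360 copies/μL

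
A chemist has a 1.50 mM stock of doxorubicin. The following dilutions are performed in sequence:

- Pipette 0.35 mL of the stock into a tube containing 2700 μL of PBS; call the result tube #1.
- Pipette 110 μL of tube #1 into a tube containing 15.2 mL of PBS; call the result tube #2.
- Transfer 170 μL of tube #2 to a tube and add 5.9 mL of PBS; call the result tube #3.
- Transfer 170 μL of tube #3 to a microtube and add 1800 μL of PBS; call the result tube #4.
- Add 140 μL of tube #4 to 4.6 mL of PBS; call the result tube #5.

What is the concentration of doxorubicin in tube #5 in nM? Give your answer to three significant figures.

0.0883 nM

Step 1: 0.35 mL + 2700 μL = 3.05 mL total → factor 3.05/0.35 = 8.7143
Step 2: 110 μL + 15.2 mL = 15310 μL total → factor 15310/110 = 139.18
Step 3: 170 μL + 5.9 mL = 6070 μL total → factor 6070/170 = 35.706
Step 4: 170 μL + 1800 μL = 1970 μL total → factor 1970/170 = 11.588
Step 5: 140 μL + 4.6 mL = 4740 μL total → factor 4740/140 = 33.857
Overall dilution factor = 8.7143 × 139.18 × 35.706 × 11.588 × 33.857 = 1.6991 × 10^7
Final = 1.50 mM / 1.6991 × 10^7 = 8.828 × 10^-8 mM = 0.0883 nM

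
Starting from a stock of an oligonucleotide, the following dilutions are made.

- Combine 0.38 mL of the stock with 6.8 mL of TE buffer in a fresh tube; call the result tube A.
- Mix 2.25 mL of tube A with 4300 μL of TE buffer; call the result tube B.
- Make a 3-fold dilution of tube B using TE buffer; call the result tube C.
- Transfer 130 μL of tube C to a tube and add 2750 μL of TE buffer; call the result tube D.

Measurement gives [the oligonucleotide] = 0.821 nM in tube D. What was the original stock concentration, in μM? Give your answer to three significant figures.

3.00 μM

Step 1: 0.38 mL + 6.8 mL = 7.18 mL total → factor 7.18/0.38 = 18.895
Step 2: 2.25 mL + 4300 μL = 6.55 mL total → factor 6.55/2.25 = 2.9111
Step 3: 3-fold → factor 3
Step 4: 130 μL + 2750 μL = 2880 μL total → factor 2880/130 = 22.154
Overall dilution factor = 18.895 × 2.9111 × 3 × 22.154 = 3655.7
Stock = 0.821 nM × 3655.7 = 3001 nM = 3.00 μM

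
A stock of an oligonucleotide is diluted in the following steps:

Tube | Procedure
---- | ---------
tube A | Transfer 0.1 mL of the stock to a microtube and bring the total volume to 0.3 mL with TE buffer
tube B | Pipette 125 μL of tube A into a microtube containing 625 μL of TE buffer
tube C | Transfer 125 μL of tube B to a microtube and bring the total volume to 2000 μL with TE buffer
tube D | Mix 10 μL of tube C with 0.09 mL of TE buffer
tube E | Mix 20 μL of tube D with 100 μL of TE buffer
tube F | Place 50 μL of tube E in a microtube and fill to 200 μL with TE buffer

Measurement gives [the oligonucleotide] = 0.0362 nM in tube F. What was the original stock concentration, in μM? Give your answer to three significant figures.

Step 1: 0.1 mL brought to 0.3 mL → factor 0.3/0.1 = 3
Step 2: 125 μL + 625 μL = 750 μL total → factor 750/125 = 6
Step 3: 125 μL brought to 2000 μL → factor 2000/125 = 16
Step 4: 10 μL + 0.09 mL = 100 μL total → factor 100/10 = 10
Step 5: 20 μL + 100 μL = 120 μL total → factor 120/20 = 6
Step 6: 50 μL brought to 200 μL → factor 200/50 = 4
Overall dilution factor = 3 × 6 × 16 × 10 × 6 × 4 = 69120
Stock = 0.0362 nM × 69120 = 2502 nM = 2.50 μM

2.50 μM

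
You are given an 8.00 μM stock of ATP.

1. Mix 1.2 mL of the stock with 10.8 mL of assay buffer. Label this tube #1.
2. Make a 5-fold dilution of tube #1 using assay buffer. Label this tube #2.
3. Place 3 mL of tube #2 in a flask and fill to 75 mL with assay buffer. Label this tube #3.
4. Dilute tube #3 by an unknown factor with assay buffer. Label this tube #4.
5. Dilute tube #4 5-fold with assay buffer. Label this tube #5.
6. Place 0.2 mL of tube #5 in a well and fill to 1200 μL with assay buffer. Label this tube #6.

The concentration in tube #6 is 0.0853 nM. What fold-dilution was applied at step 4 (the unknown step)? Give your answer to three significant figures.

Step 1: 1.2 mL + 10.8 mL = 12 mL total → factor 12/1.2 = 10
Step 2: 5-fold → factor 5
Step 3: 3 mL brought to 75 mL → factor 75/3 = 25
Step 4: unknown factor x
Step 5: 5-fold → factor 5
Step 6: 0.2 mL brought to 1200 μL → factor 1.2/0.2 = 6
Product of known-step factors = 37500
Overall factor = 8.00 μM / (0.0853 nM) = 93787
x = 93787 / 37500 = 2.50

2.50-fold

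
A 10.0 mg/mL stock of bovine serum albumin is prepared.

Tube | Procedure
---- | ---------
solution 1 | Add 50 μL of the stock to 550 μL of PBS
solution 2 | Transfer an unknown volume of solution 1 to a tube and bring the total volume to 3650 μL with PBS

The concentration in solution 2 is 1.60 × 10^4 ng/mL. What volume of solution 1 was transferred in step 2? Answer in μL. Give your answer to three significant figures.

Step 1: 50 μL + 550 μL = 600 μL total → factor 600/50 = 12
Step 2: v brought to 3650 μL → factor = 3650 μL/v
Product of known-step factors = 12
Overall factor = 10.0 mg/mL / (1.60 × 10^4 ng/mL) = 625
Step-2 factor = 625 / 12 = 52.083
v = 3650 μL / 52.083 = 70.1 μL

70.1 μL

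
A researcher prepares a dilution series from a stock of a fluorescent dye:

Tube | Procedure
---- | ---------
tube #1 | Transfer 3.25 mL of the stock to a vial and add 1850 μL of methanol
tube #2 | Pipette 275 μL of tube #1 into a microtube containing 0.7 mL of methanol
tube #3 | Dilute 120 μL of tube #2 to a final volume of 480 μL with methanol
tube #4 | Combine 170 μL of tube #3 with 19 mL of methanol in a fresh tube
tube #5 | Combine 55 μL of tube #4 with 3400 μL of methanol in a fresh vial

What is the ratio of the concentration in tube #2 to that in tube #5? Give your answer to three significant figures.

2.83 × 10^4

Step 1: 3.25 mL + 1850 μL = 5.1 mL total → factor 5.1/3.25 = 1.5692
Step 2: 275 μL + 0.7 mL = 975 μL total → factor 975/275 = 3.5455
Step 3: 120 μL brought to 480 μL → factor 480/120 = 4
Step 4: 170 μL + 19 mL = 19170 μL total → factor 19170/170 = 112.76
Step 5: 55 μL + 3400 μL = 3455 μL total → factor 3455/55 = 62.818
Dilution factor to tube #2 = 5.5636; to tube #5 = 1.5764 × 10^5
[tube #2]/[tube #5] = (factor to tube #5)/(factor to tube #2) = 1.5764 × 10^5/5.5636 = 2.83 × 10^4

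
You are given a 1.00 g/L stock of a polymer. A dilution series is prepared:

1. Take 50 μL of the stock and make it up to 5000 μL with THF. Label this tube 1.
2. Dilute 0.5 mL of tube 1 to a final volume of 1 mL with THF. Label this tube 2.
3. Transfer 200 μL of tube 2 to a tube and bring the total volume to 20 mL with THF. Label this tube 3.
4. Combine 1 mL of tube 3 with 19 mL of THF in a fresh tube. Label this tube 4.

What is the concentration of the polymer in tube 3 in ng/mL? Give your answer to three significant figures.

50.0 ng/mL

Step 1: 50 μL brought to 5000 μL → factor 5000/50 = 100
Step 2: 0.5 mL brought to 1 mL → factor 1/0.5 = 2
Step 3: 200 μL brought to 20 mL → factor 20000/200 = 100
Dilution factor through tube 3 = 100 × 2 × 100 = 20000
[tube 3] = 1.00 g/L / 20000 = 5.000 × 10^-5 g/L = 50.0 ng/mL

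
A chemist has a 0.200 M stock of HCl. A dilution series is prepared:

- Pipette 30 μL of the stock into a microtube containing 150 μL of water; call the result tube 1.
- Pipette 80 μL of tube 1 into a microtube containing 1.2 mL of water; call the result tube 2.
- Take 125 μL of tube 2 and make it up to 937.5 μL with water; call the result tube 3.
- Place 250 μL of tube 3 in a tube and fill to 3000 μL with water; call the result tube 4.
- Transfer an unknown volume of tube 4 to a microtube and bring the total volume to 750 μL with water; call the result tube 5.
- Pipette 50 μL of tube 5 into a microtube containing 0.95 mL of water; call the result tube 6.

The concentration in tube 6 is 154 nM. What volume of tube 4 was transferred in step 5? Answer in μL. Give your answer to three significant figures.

Step 1: 30 μL + 150 μL = 180 μL total → factor 180/30 = 6
Step 2: 80 μL + 1.2 mL = 1280 μL total → factor 1280/80 = 16
Step 3: 125 μL brought to 937.5 μL → factor 937.5/125 = 7.5
Step 4: 250 μL brought to 3000 μL → factor 3000/250 = 12
Step 5: v brought to 750 μL → factor = 750 μL/v
Step 6: 50 μL + 0.95 mL = 1000 μL total → factor 1000/50 = 20
Product of known-step factors = 1.728 × 10^5
Overall factor = 0.200 M / (154 nM) = 1.2987 × 10^6
Step-5 factor = 1.2987 × 10^6 / 1.728 × 10^5 = 7.5156
v = 750 μL / 7.5156 = 99.8 μL

99.8 μL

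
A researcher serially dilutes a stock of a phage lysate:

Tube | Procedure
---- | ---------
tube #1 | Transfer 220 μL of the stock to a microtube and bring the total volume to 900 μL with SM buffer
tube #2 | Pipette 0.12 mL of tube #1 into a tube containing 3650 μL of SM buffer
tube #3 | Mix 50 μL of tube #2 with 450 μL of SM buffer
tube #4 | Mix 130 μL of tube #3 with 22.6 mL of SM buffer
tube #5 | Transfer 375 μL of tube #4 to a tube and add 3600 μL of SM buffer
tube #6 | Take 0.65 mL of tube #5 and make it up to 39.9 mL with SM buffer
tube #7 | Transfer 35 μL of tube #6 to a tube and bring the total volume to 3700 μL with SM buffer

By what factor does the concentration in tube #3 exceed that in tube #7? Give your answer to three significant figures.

Step 1: 220 μL brought to 900 μL → factor 900/220 = 4.0909
Step 2: 0.12 mL + 3650 μL = 3.77 mL total → factor 3.77/0.12 = 31.417
Step 3: 50 μL + 450 μL = 500 μL total → factor 500/50 = 10
Step 4: 130 μL + 22.6 mL = 22730 μL total → factor 22730/130 = 174.85
Step 5: 375 μL + 3600 μL = 3975 μL total → factor 3975/375 = 10.6
Step 6: 0.65 mL brought to 39.9 mL → factor 39.9/0.65 = 61.385
Step 7: 35 μL brought to 3700 μL → factor 3700/35 = 105.71
Dilution factor to tube #3 = 1285.2; to tube #7 = 1.5457 × 10^10
[tube #3]/[tube #7] = (factor to tube #7)/(factor to tube #3) = 1.5457 × 10^10/1285.2 = 1.20 × 10^7

1.20 × 10^7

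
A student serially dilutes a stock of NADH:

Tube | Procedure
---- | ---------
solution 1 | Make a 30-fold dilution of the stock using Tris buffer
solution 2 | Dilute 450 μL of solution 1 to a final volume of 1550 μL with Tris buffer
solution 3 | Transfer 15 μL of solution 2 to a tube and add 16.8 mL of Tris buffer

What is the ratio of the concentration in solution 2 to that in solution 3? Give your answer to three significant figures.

1.12 × 10^3

Step 1: 30-fold → factor 30
Step 2: 450 μL brought to 1550 μL → factor 1550/450 = 3.4444
Step 3: 15 μL + 16.8 mL = 16815 μL total → factor 16815/15 = 1121
Dilution factor to solution 2 = 103.33; to solution 3 = 1.1584 × 10^5
[solution 2]/[solution 3] = (factor to solution 3)/(factor to solution 2) = 1.1584 × 10^5/103.33 = 1.12 × 10^3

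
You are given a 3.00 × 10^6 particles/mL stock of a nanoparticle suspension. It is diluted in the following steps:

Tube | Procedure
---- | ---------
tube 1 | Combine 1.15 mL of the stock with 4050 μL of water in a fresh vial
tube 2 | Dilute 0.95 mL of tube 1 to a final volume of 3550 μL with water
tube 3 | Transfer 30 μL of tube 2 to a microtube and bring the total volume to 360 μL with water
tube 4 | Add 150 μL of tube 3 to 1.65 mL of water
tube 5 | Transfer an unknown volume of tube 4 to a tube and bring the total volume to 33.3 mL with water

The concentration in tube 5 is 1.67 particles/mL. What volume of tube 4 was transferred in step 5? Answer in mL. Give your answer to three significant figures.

0.0451 mL

Step 1: 1.15 mL + 4050 μL = 5.2 mL total → factor 5.2/1.15 = 4.5217
Step 2: 0.95 mL brought to 3550 μL → factor 3.55/0.95 = 3.7368
Step 3: 30 μL brought to 360 μL → factor 360/30 = 12
Step 4: 150 μL + 1.65 mL = 1800 μL total → factor 1800/150 = 12
Step 5: v brought to 33.3 mL → factor = 33.3 mL/v
Product of known-step factors = 2433.2
Overall factor = 3.00 × 10^6 particles/mL / (1.67 particles/mL) = 1.7964 × 10^6
Step-5 factor = 1.7964 × 10^6 / 2433.2 = 738.3
v = 33.3 mL / 738.3 = 0.0451 mL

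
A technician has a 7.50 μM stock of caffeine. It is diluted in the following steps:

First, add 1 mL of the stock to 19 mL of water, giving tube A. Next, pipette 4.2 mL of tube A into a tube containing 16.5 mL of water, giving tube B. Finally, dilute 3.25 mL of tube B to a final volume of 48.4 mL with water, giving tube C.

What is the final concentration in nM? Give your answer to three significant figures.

Step 1: 1 mL + 19 mL = 20 mL total → factor 20/1 = 20
Step 2: 4.2 mL + 16.5 mL = 20.7 mL total → factor 20.7/4.2 = 4.9286
Step 3: 3.25 mL brought to 48.4 mL → factor 48.4/3.25 = 14.892
Overall dilution factor = 20 × 4.9286 × 14.892 = 1468
Final = 7.50 μM / 1468 = 0.005109 μM = 5.11 nM

5.11 nM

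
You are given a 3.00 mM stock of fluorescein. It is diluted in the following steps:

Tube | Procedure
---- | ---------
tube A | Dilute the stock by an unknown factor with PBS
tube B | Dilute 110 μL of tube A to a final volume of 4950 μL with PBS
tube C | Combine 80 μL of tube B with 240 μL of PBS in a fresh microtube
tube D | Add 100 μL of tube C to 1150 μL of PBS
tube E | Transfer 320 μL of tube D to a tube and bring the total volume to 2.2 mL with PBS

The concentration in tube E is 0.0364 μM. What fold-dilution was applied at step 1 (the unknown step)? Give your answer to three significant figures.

Step 1: unknown factor x
Step 2: 110 μL brought to 4950 μL → factor 4950/110 = 45
Step 3: 80 μL + 240 μL = 320 μL total → factor 320/80 = 4
Step 4: 100 μL + 1150 μL = 1250 μL total → factor 1250/100 = 12.5
Step 5: 320 μL brought to 2.2 mL → factor 2200/320 = 6.875
Product of known-step factors = 15469
Overall factor = 3.00 mM / (0.0364 μM) = 82418
x = 82418 / 15469 = 5.33

5.33-fold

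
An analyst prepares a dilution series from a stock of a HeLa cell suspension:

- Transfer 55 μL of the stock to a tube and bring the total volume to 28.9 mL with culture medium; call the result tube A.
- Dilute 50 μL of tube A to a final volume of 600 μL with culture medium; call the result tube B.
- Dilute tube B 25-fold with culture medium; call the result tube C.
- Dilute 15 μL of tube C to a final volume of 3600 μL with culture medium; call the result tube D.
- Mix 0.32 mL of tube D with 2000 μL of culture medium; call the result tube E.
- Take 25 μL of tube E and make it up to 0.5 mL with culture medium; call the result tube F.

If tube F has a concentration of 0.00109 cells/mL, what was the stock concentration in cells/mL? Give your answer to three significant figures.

Step 1: 55 μL brought to 28.9 mL → factor 28900/55 = 525.45
Step 2: 50 μL brought to 600 μL → factor 600/50 = 12
Step 3: 25-fold → factor 25
Step 4: 15 μL brought to 3600 μL → factor 3600/15 = 240
Step 5: 0.32 mL + 2000 μL = 2.32 mL total → factor 2.32/0.32 = 7.25
Step 6: 25 μL brought to 0.5 mL → factor 500/25 = 20
Overall dilution factor = 525.45 × 12 × 25 × 240 × 7.25 × 20 = 5.4857 × 10^9
Stock = 0.00109 cells/mL × 5.4857 × 10^9 = 5.98 × 10^6 cells/mL

5.98 × 10^6 cells/mL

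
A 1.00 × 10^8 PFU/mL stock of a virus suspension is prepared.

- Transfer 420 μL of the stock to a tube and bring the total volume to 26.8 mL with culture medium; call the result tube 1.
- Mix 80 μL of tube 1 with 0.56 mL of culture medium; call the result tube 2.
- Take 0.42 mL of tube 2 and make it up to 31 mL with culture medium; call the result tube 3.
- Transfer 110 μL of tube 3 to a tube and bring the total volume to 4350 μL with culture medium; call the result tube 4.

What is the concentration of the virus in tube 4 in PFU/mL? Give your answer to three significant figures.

67.1 PFU/mL

Step 1: 420 μL brought to 26.8 mL → factor 26800/420 = 63.81
Step 2: 80 μL + 0.56 mL = 640 μL total → factor 640/80 = 8
Step 3: 0.42 mL brought to 31 mL → factor 31/0.42 = 73.81
Step 4: 110 μL brought to 4350 μL → factor 4350/110 = 39.545
Overall dilution factor = 63.81 × 8 × 73.81 × 39.545 = 1.49 × 10^6
Final = 1.00 × 10^8 PFU/mL / 1.49 × 10^6 = 67.1 PFU/mL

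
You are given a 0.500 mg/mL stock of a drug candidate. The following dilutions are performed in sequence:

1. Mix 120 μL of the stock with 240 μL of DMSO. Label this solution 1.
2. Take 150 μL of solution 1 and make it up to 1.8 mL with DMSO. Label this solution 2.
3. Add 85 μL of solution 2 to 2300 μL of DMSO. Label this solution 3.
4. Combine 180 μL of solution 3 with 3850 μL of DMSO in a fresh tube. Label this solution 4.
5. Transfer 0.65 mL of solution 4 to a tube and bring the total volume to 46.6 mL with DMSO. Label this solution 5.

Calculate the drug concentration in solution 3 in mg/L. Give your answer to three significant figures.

0.495 mg/L

Step 1: 120 μL + 240 μL = 360 μL total → factor 360/120 = 3
Step 2: 150 μL brought to 1.8 mL → factor 1800/150 = 12
Step 3: 85 μL + 2300 μL = 2385 μL total → factor 2385/85 = 28.059
Dilution factor through solution 3 = 3 × 12 × 28.059 = 1010.1
[solution 3] = 0.500 mg/mL / 1010.1 = 0.0004950 mg/mL = 0.495 mg/L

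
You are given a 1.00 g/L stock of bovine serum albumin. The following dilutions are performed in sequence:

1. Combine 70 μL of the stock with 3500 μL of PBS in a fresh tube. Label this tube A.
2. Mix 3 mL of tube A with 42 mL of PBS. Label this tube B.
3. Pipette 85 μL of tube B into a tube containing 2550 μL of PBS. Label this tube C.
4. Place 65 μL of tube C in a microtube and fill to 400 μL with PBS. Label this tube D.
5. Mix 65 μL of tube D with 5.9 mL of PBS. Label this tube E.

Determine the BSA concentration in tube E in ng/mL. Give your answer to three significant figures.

Step 1: 70 μL + 3500 μL = 3570 μL total → factor 3570/70 = 51
Step 2: 3 mL + 42 mL = 45 mL total → factor 45/3 = 15
Step 3: 85 μL + 2550 μL = 2635 μL total → factor 2635/85 = 31
Step 4: 65 μL brought to 400 μL → factor 400/65 = 6.1538
Step 5: 65 μL + 5.9 mL = 5965 μL total → factor 5965/65 = 91.769
Overall dilution factor = 51 × 15 × 31 × 6.1538 × 91.769 = 1.3393 × 10^7
Final = 1.00 g/L / 1.3393 × 10^7 = 7.467 × 10^-8 g/L = 0.0747 ng/mL

0.0747 ng/mL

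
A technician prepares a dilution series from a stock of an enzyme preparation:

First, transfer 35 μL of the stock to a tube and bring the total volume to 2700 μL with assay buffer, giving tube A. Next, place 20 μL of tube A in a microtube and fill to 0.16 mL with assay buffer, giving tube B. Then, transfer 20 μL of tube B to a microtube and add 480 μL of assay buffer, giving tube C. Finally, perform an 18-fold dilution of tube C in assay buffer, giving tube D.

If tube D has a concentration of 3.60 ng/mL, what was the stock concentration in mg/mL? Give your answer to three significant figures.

Step 1: 35 μL brought to 2700 μL → factor 2700/35 = 77.143
Step 2: 20 μL brought to 0.16 mL → factor 160/20 = 8
Step 3: 20 μL + 480 μL = 500 μL total → factor 500/20 = 25
Step 4: 18-fold → factor 18
Overall dilution factor = 77.143 × 8 × 25 × 18 = 2.7771 × 10^5
Stock = 3.60 ng/mL × 2.7771 × 10^5 = 9.998 × 10^5 ng/mL = 1.00 mg/mL

1.00 mg/mL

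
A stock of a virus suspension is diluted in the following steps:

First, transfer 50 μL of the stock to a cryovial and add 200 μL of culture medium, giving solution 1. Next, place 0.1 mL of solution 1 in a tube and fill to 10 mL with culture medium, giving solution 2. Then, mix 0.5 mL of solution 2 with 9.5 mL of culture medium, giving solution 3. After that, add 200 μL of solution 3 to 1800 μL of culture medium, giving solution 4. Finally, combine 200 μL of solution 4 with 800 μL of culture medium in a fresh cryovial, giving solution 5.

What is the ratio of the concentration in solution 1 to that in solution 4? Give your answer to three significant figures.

Step 1: 50 μL + 200 μL = 250 μL total → factor 250/50 = 5
Step 2: 0.1 mL brought to 10 mL → factor 10/0.1 = 100
Step 3: 0.5 mL + 9.5 mL = 10 mL total → factor 10/0.5 = 20
Step 4: 200 μL + 1800 μL = 2000 μL total → factor 2000/200 = 10
Dilution factor to solution 1 = 5; to solution 4 = 1 × 10^5
[solution 1]/[solution 4] = (factor to solution 4)/(factor to solution 1) = 1 × 10^5/5 = 2.00 × 10^4

2.00 × 10^4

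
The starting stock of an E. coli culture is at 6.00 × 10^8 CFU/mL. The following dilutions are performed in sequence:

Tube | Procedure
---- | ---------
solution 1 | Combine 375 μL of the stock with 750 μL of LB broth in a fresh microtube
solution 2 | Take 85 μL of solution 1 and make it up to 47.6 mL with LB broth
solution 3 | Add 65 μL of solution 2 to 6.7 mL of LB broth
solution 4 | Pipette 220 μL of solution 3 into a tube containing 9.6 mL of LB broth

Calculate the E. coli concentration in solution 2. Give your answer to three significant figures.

3.57 × 10^5 CFU/mL

Step 1: 375 μL + 750 μL = 1125 μL total → factor 1125/375 = 3
Step 2: 85 μL brought to 47.6 mL → factor 47600/85 = 560
Dilution factor through solution 2 = 3 × 560 = 1680
[solution 2] = 6.00 × 10^8 CFU/mL / 1680 = 3.57 × 10^5 CFU/mL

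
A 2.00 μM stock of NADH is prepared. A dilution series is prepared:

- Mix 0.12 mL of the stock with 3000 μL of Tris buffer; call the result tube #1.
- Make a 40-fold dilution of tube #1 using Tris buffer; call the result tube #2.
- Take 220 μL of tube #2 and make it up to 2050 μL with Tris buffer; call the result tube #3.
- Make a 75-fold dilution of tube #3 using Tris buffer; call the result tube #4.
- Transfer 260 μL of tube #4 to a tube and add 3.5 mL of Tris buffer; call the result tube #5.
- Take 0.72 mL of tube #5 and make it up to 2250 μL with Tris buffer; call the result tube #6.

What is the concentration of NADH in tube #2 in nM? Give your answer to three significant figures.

Step 1: 0.12 mL + 3000 μL = 3.12 mL total → factor 3.12/0.12 = 26
Step 2: 40-fold → factor 40
Dilution factor through tube #2 = 26 × 40 = 1040
[tube #2] = 2.00 μM / 1040 = 0.001923 μM = 1.92 nM

1.92 nM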